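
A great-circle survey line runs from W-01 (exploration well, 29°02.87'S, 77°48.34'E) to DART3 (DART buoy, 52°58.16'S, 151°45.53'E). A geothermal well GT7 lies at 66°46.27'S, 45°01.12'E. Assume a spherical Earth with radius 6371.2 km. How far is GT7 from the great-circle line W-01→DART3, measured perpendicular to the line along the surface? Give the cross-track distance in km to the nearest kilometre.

W-01: φ = -29.04783°, λ = +77.80567°
DART3: φ = -52.96933°, λ = +151.75883°
GT7: φ = -66.77117°, λ = +45.01867°
δ₁₃ = central angle W-01→GT7 = 0.743587 rad  (haversine)
θ₁₃ = bearing W-01→GT7 = 198.391°,  θ₁₂ = bearing W-01→DART3 = 136.834°
dₓₜ = R·arcsin(sin δ₁₃ · sin(θ₁₃ − θ₁₂)) = 6371.2·arcsin(0.67693·sin(61.557°)) = 4061.918 km
|dₓₜ| = 4061.918 km

4062 km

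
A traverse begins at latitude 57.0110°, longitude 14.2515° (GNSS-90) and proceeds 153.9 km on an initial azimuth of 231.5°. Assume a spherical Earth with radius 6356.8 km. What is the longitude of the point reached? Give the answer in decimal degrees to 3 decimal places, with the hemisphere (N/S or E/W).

12.303°E

δ = d/R = 153.9/6356.8 = 0.024210 rad
φ₂ = arcsin(sin φ₁ cos δ + cos φ₁ sin δ cos θ)
   = arcsin(0.83878·0.99971 + 0.54448·0.02421·-0.62251) = 56.13205°
λ₂ = λ₁ + atan2(sin θ sin δ cos φ₁, cos δ − sin φ₁ sin φ₂) = 12.30330°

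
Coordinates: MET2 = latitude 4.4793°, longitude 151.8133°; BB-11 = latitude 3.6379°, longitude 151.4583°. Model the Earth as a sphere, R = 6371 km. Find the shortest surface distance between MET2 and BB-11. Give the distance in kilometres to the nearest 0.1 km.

Δφ = -0.8414°,  Δλ = -0.3550°
a = sin²(Δφ/2) + cos φ₁ cos φ₂ sin²(Δλ/2) = 0.000063
c = 2·arcsin(√a) = 0.015933 rad = 0.9129°
d = R·c = 6371 × 0.015933 = 101.5 km

101.5 km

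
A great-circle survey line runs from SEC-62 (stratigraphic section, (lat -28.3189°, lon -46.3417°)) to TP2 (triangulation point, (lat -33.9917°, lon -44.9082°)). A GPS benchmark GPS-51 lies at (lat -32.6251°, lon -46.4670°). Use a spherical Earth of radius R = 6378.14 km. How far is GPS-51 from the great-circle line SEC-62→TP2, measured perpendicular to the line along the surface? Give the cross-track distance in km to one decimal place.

109.7 km

δ₁₃ = central angle SEC-62→GPS-51 = 0.075181 rad  (haversine)
θ₁₃ = bearing SEC-62→GPS-51 = 181.405°,  θ₁₂ = bearing SEC-62→TP2 = 168.164°
dₓₜ = R·arcsin(sin δ₁₃ · sin(θ₁₃ − θ₁₂)) = 6378.14·arcsin(0.07511·sin(13.242°)) = 109.739 km
|dₓₜ| = 109.739 km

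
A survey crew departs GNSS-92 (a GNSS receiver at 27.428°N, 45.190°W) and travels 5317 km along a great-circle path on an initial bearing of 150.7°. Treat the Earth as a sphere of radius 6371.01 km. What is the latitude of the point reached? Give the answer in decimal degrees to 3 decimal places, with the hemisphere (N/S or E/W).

δ = d/R = 5317/6371.01 = 0.834562 rad
φ₂ = arcsin(sin φ₁ cos δ + cos φ₁ sin δ cos θ)
   = arcsin(0.46063·0.67150 + 0.88759·0.74100·-0.87207) = -15.32232°
λ₂ = λ₁ + atan2(sin θ sin δ cos φ₁, cos δ − sin φ₁ sin φ₂) = -23.10396°

15.322°S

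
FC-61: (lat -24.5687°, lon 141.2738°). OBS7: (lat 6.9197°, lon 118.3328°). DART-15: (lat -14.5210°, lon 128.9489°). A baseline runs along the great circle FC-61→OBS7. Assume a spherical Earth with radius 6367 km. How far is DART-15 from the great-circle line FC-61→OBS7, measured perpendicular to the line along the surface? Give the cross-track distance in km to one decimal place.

380.4 km

δ₁₃ = central angle FC-61→DART-15 = 0.267737 rad  (haversine)
θ₁₃ = bearing FC-61→DART-15 = 308.640°,  θ₁₂ = bearing FC-61→OBS7 = 321.684°
dₓₜ = R·arcsin(sin δ₁₃ · sin(θ₁₃ − θ₁₂)) = 6367·arcsin(0.26455·sin(-13.044°)) = -380.402 km
|dₓₜ| = 380.402 km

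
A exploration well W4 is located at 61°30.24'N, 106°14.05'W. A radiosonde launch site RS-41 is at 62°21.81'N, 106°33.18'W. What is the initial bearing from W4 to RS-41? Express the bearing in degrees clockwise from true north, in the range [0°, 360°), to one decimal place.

350.2°

W4: φ = +61.50400°, λ = -106.23417°
RS-41: φ = +62.36350°, λ = -106.55300°
Δλ = -0.3188°
y = sin Δλ · cos φ₂ = -0.002581
x = cos φ₁ sin φ₂ − sin φ₁ cos φ₂ cos Δλ = 0.015007
θ = atan2(y, x) = -9.7596° → 350.2404° (mod 360°)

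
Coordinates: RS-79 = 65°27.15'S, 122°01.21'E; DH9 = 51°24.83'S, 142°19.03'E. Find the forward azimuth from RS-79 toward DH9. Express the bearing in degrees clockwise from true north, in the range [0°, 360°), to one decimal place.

46.2°

RS-79: φ = -65.45250°, λ = +122.02017°
DH9: φ = -51.41383°, λ = +142.31717°
Δλ = 20.2970°
y = sin Δλ · cos φ₂ = 0.216350
x = cos φ₁ sin φ₂ − sin φ₁ cos φ₂ cos Δλ = 0.207350
θ = atan2(y, x) = 46.2168° → 46.2168° (mod 360°)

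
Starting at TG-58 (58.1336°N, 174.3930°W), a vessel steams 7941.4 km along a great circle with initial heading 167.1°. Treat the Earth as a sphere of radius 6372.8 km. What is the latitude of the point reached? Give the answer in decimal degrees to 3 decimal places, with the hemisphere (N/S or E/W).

δ = d/R = 7941.4/6372.8 = 1.246140 rad
φ₂ = arcsin(sin φ₁ cos δ + cos φ₁ sin δ cos θ)
   = arcsin(0.84928·0.31898 + 0.52794·0.94776·-0.97476) = -12.52267°
λ₂ = λ₁ + atan2(sin θ sin δ cos φ₁, cos δ − sin φ₁ sin φ₂) = -161.87514°

12.523°S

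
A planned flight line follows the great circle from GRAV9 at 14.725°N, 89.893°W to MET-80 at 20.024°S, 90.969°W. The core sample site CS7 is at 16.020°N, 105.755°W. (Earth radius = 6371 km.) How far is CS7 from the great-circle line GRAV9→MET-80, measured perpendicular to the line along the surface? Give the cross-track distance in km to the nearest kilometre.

δ₁₃ = central angle GRAV9→CS7 = 0.267827 rad  (haversine)
θ₁₃ = bearing GRAV9→CS7 = 276.924°,  θ₁₂ = bearing GRAV9→MET-80 = 181.773°
dₓₜ = R·arcsin(sin δ₁₃ · sin(θ₁₃ − θ₁₂)) = 6371·arcsin(0.26464·sin(95.151°)) = 1699.270 km
|dₓₜ| = 1699.270 km

1699 km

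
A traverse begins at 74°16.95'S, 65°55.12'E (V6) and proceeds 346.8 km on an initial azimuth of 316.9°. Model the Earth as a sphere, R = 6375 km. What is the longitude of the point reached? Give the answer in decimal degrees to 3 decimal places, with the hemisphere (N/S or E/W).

V6: φ = -74.28250°, λ = +65.91867°
δ = d/R = 346.8/6375 = 0.054400 rad
φ₂ = arcsin(sin φ₁ cos δ + cos φ₁ sin δ cos θ)
   = arcsin(-0.96261·0.99852 + 0.27089·0.05437·0.73016) = -71.88423°
λ₂ = λ₁ + atan2(sin θ sin δ cos φ₁, cos δ − sin φ₁ sin φ₂) = 59.05641°

59.056°E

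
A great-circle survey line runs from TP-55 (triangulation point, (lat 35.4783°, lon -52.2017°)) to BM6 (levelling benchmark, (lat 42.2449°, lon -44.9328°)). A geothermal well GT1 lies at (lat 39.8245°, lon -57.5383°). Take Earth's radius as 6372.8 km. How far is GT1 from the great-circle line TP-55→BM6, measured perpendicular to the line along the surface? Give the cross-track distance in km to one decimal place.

664.2 km

δ₁₃ = central angle TP-55→GT1 = 0.105752 rad  (haversine)
θ₁₃ = bearing TP-55→GT1 = 317.413°,  θ₁₂ = bearing TP-55→BM6 = 37.679°
dₓₜ = R·arcsin(sin δ₁₃ · sin(θ₁₃ − θ₁₂)) = 6372.8·arcsin(0.10555·sin(279.734°)) = -664.199 km
|dₓₜ| = 664.199 km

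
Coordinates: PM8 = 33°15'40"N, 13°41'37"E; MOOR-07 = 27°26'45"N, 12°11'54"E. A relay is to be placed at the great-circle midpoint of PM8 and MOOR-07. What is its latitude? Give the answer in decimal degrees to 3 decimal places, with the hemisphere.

30.356°N

PM8: φ = +33.26111°, λ = +13.69361°
MOOR-07: φ = +27.44583°, λ = +12.19833°
Bx = cos φ₂ cos Δλ = 0.887145,  By = cos φ₂ sin Δλ = -0.023158
φₘ = atan2(sin φ₁ + sin φ₂, √((cos φ₁ + Bx)² + By²)) = 30.35560°
λₘ = λ₁ + atan2(By, cos φ₁ + Bx) = 12.92373°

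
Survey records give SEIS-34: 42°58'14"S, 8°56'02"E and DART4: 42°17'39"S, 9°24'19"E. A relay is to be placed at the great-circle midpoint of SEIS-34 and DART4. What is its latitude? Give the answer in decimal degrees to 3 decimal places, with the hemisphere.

SEIS-34: φ = -42.97056°, λ = +8.93389°
DART4: φ = -42.29417°, λ = +9.40528°
Bx = cos φ₂ cos Δλ = 0.739675,  By = cos φ₂ sin Δλ = 0.006086
φₘ = atan2(sin φ₁ + sin φ₂, √((cos φ₁ + Bx)² + By²)) = -42.63260°
λₘ = λ₁ + atan2(By, cos φ₁ + Bx) = 9.17086°

42.633°S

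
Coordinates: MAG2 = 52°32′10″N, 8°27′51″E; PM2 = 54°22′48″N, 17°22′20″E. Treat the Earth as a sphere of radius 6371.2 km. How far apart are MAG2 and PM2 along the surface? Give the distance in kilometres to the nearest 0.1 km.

623.9 km

MAG2: φ = +52.53611°, λ = +8.46417°
PM2: φ = +54.38000°, λ = +17.37222°
Δφ = 1.8439°,  Δλ = 8.9081°
a = sin²(Δφ/2) + cos φ₁ cos φ₂ sin²(Δλ/2) = 0.002395
c = 2·arcsin(√a) = 0.097925 rad = 5.6107°
d = R·c = 6371.2 × 0.097925 = 623.9 km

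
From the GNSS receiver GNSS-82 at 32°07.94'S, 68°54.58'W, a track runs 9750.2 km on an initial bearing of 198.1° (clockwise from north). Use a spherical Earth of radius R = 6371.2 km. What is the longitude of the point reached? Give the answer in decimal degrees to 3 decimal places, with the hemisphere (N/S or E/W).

GNSS-82: φ = -32.13233°, λ = -68.90967°
δ = d/R = 9750.2/6371.2 = 1.530355 rad
φ₂ = arcsin(sin φ₁ cos δ + cos φ₁ sin δ cos θ)
   = arcsin(-0.53188·0.04043 + 0.84682·0.99918·-0.95052) = -55.66594°
λ₂ = λ₁ + atan2(sin θ sin δ cos φ₁, cos δ − sin φ₁ sin φ₂) = 144.48327°

144.483°E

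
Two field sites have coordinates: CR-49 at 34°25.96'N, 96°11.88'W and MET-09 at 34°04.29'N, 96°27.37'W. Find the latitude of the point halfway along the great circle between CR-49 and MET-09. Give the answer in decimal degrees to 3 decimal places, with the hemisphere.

CR-49: φ = +34.43267°, λ = -96.19800°
MET-09: φ = +34.07150°, λ = -96.45617°
Bx = cos φ₂ cos Δλ = 0.828331,  By = cos φ₂ sin Δλ = -0.003732
φₘ = atan2(sin φ₁ + sin φ₂, √((cos φ₁ + Bx)² + By²)) = 34.25215°
λₘ = λ₁ + atan2(By, cos φ₁ + Bx) = -96.32736°

34.252°N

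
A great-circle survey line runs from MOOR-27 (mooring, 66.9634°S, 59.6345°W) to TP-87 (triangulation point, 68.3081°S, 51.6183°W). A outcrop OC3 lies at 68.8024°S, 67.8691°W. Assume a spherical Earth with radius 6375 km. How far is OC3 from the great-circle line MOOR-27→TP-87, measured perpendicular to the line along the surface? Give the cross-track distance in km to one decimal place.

353.4 km

δ₁₃ = central angle MOOR-27→OC3 = 0.062842 rad  (haversine)
θ₁₃ = bearing MOOR-27→OC3 = 235.554°,  θ₁₂ = bearing MOOR-27→TP-87 = 117.464°
dₓₜ = R·arcsin(sin δ₁₃ · sin(θ₁₃ − θ₁₂)) = 6375·arcsin(0.06280·sin(118.090°)) = 353.375 km
|dₓₜ| = 353.375 km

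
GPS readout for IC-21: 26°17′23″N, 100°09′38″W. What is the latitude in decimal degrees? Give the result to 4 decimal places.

26° + 17′/60 + 23″/3600 = 26 + 0.28333 + 0.00639 = 26.2897°

26.2897°N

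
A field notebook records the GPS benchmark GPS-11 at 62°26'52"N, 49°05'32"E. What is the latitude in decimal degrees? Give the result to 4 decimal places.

62.4478°N

62° + 26′/60 + 52″/3600 = 62 + 0.43333 + 0.01444 = 62.4478°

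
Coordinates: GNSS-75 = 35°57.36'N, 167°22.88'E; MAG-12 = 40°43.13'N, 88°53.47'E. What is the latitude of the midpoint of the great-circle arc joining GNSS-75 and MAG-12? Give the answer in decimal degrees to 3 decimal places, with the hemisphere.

45.589°N

GNSS-75: φ = +35.95600°, λ = +167.38133°
MAG-12: φ = +40.71883°, λ = +88.89117°
Bx = cos φ₂ cos Δλ = 0.151232,  By = cos φ₂ sin Δλ = -0.742679
φₘ = atan2(sin φ₁ + sin φ₂, √((cos φ₁ + Bx)² + By²)) = 45.58873°
λₘ = λ₁ + atan2(By, cos φ₁ + Bx) = 129.67518°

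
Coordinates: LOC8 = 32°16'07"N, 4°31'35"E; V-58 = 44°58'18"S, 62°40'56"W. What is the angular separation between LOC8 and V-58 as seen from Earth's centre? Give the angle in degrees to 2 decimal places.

98.37°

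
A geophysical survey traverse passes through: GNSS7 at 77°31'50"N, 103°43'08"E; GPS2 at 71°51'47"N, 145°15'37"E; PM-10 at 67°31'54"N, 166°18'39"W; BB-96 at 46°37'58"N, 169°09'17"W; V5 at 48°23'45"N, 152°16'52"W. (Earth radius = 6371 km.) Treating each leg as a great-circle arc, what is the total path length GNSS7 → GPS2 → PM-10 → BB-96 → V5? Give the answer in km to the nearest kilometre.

GNSS7: φ = +77.53056°, λ = +103.71889°
GPS2: φ = +71.86306°, λ = +145.26028°
PM-10: φ = +67.53167°, λ = -166.31083°
BB-96: φ = +46.63278°, λ = -169.15472°
V5: φ = +48.39583°, λ = -152.28111°
GNSS7→GPS2: c = 0.209158 rad, d = 1332.55 km
GPS2→PM-10: c = 0.293913 rad, d = 1872.52 km
PM-10→BB-96: c = 0.365659 rad, d = 2329.62 km
BB-96→V5: c = 0.200850 rad, d = 1279.62 km
Total = 1332.55 + 1872.52 + 2329.62 + 1279.62 = 6814.30 km

6814 km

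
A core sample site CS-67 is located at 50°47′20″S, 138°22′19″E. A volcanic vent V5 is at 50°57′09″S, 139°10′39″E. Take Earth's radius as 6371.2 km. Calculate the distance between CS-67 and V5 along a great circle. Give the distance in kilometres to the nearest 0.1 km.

CS-67: φ = -50.78889°, λ = +138.37194°
V5: φ = -50.95250°, λ = +139.17750°
Δφ = -0.1636°,  Δλ = 0.8056°
a = sin²(Δφ/2) + cos φ₁ cos φ₂ sin²(Δλ/2) = 0.000022
c = 2·arcsin(√a) = 0.009321 rad = 0.5340°
d = R·c = 6371.2 × 0.009321 = 59.4 km

59.4 km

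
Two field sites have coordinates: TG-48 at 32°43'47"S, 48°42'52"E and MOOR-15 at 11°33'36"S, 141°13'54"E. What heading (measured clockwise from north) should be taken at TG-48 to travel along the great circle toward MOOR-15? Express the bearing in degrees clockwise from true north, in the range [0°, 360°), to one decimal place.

TG-48: φ = -32.72972°, λ = +48.71444°
MOOR-15: φ = -11.56000°, λ = +141.23167°
Δλ = 92.5172°
y = sin Δλ · cos φ₂ = 0.978770
x = cos φ₁ sin φ₂ − sin φ₁ cos φ₂ cos Δλ = -0.191842
θ = atan2(y, x) = 101.0896° → 101.0896° (mod 360°)

101.1°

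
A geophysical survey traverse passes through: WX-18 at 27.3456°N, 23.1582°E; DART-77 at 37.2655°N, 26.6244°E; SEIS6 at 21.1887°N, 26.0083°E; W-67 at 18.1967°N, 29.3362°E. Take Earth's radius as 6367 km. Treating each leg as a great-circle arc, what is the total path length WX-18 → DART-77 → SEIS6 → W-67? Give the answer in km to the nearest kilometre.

3418 km

WX-18→DART-77: c = 0.180487 rad, d = 1149.16 km
DART-77→SEIS6: c = 0.280748 rad, d = 1787.52 km
SEIS6→W-67: c = 0.075607 rad, d = 481.39 km
Total = 1149.16 + 1787.52 + 481.39 = 3418.07 km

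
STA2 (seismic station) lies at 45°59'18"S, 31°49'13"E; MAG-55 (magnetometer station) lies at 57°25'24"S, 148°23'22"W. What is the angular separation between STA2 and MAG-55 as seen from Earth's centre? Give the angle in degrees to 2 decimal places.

STA2: φ = -45.98833°, λ = +31.82028°
MAG-55: φ = -57.42333°, λ = -148.38944°
Δφ = -11.4350°,  Δλ = 179.7903°
a = sin²(Δφ/2) + cos φ₁ cos φ₂ sin²(Δλ/2) = 0.384026
c = 2·arcsin(√a) = 1.336716 rad = 76.5882°

76.59°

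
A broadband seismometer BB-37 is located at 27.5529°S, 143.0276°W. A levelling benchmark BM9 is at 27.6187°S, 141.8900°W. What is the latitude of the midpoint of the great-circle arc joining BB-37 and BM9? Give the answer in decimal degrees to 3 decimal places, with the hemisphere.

Bx = cos φ₂ cos Δλ = 0.885878,  By = cos φ₂ sin Δλ = 0.017591
φₘ = atan2(sin φ₁ + sin φ₂, √((cos φ₁ + Bx)² + By²)) = -27.58696°
λₘ = λ₁ + atan2(By, cos φ₁ + Bx) = -142.45897°

27.587°S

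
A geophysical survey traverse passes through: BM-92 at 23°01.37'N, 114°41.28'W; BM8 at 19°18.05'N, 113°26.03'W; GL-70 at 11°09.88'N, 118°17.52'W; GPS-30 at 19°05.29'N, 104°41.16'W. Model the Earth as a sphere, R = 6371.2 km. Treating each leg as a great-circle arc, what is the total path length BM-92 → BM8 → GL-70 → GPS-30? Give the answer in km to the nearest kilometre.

BM-92: φ = +23.02283°, λ = -114.68800°
BM8: φ = +19.30083°, λ = -113.43383°
GL-70: φ = +11.16467°, λ = -118.29200°
GPS-30: φ = +19.08817°, λ = -104.68600°
BM-92→BM8: c = 0.068091 rad, d = 433.82 km
BM8→GL-70: c = 0.163841 rad, d = 1043.87 km
GL-70→GPS-30: c = 0.267501 rad, d = 1704.31 km
Total = 433.82 + 1043.87 + 1704.31 = 3182.00 km

3182 km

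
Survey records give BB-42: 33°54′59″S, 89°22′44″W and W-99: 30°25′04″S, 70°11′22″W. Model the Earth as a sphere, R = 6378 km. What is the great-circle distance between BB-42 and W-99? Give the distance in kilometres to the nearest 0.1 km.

BB-42: φ = -33.91639°, λ = -89.37889°
W-99: φ = -30.41778°, λ = -70.18944°
Δφ = 3.4986°,  Δλ = 19.1894°
a = sin²(Δφ/2) + cos φ₁ cos φ₂ sin²(Δλ/2) = 0.020813
c = 2·arcsin(√a) = 0.289545 rad = 16.5897°
d = R·c = 6378 × 0.289545 = 1846.7 km

1846.7 km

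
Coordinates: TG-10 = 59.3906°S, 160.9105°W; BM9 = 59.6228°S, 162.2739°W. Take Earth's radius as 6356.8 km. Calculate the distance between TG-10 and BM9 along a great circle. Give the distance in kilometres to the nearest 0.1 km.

Δφ = -0.2322°,  Δλ = -1.3634°
a = sin²(Δφ/2) + cos φ₁ cos φ₂ sin²(Δλ/2) = 0.000041
c = 2·arcsin(√a) = 0.012737 rad = 0.7298°
d = R·c = 6356.8 × 0.012737 = 81.0 km

81.0 km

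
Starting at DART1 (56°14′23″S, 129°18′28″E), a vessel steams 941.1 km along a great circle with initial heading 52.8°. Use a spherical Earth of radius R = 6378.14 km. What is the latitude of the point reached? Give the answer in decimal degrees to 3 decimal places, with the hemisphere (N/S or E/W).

50.619°S

DART1: φ = -56.23972°, λ = +129.30778°
δ = d/R = 941.1/6378.14 = 0.147551 rad
φ₂ = arcsin(sin φ₁ cos δ + cos φ₁ sin δ cos θ)
   = arcsin(-0.83137·0.98913 + 0.55572·0.14702·0.60460) = -50.61871°
λ₂ = λ₁ + atan2(sin θ sin δ cos φ₁, cos δ − sin φ₁ sin φ₂) = 139.94357°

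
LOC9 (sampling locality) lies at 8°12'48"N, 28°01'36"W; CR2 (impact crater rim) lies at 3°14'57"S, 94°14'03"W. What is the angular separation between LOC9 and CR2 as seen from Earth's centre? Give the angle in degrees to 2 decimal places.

67.01°

LOC9: φ = +8.21333°, λ = -28.02667°
CR2: φ = -3.24917°, λ = -94.23417°
Δφ = -11.4625°,  Δλ = -66.2075°
a = sin²(Δφ/2) + cos φ₁ cos φ₂ sin²(Δλ/2) = 0.304726
c = 2·arcsin(√a) = 1.169569 rad = 67.0114°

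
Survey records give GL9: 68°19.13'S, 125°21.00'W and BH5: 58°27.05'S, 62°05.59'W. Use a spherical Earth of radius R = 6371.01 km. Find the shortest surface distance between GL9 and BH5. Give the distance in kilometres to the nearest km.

3168 km

GL9: φ = -68.31883°, λ = -125.35000°
BH5: φ = -58.45083°, λ = -62.09317°
Δφ = 9.8680°,  Δλ = 63.2568°
a = sin²(Δφ/2) + cos φ₁ cos φ₂ sin²(Δλ/2) = 0.060556
c = 2·arcsin(√a) = 0.497272 rad = 28.4916°
d = R·c = 6371.01 × 0.497272 = 3168.1 km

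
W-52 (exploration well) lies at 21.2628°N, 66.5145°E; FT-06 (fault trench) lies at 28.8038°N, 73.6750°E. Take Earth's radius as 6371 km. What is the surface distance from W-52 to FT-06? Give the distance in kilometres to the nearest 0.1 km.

1105.5 km

Δφ = 7.5410°,  Δλ = 7.1605°
a = sin²(Δφ/2) + cos φ₁ cos φ₂ sin²(Δλ/2) = 0.007509
c = 2·arcsin(√a) = 0.173525 rad = 9.9423°
d = R·c = 6371 × 0.173525 = 1105.5 km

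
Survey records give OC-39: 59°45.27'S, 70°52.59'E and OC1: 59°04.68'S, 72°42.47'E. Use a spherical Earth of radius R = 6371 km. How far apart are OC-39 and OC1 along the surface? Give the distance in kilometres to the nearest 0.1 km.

128.0 km

OC-39: φ = -59.75450°, λ = +70.87650°
OC1: φ = -59.07800°, λ = +72.70783°
Δφ = 0.6765°,  Δλ = 1.8313°
a = sin²(Δφ/2) + cos φ₁ cos φ₂ sin²(Δλ/2) = 0.000101
c = 2·arcsin(√a) = 0.020096 rad = 1.1514°
d = R·c = 6371 × 0.020096 = 128.0 km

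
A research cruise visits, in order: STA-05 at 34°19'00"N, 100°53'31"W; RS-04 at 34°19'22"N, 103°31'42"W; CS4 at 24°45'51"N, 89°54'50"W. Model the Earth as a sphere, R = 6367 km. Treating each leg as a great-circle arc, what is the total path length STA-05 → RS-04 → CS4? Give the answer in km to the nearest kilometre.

1930 km

STA-05: φ = +34.31667°, λ = -100.89194°
RS-04: φ = +34.32278°, λ = -103.52833°
CS4: φ = +24.76417°, λ = -89.91389°
STA-05→RS-04: c = 0.038002 rad, d = 241.96 km
RS-04→CS4: c = 0.265183 rad, d = 1688.42 km
Total = 241.96 + 1688.42 = 1930.38 km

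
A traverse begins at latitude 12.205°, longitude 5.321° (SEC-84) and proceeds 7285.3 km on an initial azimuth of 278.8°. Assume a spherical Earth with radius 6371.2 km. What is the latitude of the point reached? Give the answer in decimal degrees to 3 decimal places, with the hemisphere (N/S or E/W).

δ = d/R = 7285.3/6371.2 = 1.143474 rad
φ₂ = arcsin(sin φ₁ cos δ + cos φ₁ sin δ cos θ)
   = arcsin(0.21141·0.41444 + 0.97740·0.91008·0.15299) = 12.92633°
λ₂ = λ₁ + atan2(sin θ sin δ cos φ₁, cos δ − sin φ₁ sin φ₂) = -62.01039°

12.926°N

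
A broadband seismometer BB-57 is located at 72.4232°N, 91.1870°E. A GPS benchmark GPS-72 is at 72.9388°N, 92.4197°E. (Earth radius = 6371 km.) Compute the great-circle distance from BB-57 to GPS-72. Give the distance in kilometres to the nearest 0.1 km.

70.4 km

Δφ = 0.5156°,  Δλ = 1.2327°
a = sin²(Δφ/2) + cos φ₁ cos φ₂ sin²(Δλ/2) = 0.000030
c = 2·arcsin(√a) = 0.011045 rad = 0.6328°
d = R·c = 6371 × 0.011045 = 70.4 km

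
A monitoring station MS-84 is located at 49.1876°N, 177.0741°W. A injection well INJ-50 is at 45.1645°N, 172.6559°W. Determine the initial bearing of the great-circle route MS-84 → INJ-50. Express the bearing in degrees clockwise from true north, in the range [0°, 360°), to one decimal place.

Δλ = 4.4182°
y = sin Δλ · cos φ₂ = 0.054316
x = cos φ₁ sin φ₂ − sin φ₁ cos φ₂ cos Δλ = -0.068573
θ = atan2(y, x) = 141.6176° → 141.6176° (mod 360°)

141.6°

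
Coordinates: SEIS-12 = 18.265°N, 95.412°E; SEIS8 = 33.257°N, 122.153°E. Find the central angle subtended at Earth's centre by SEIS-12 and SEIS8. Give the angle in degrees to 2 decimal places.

Δφ = 14.9920°,  Δλ = 26.7410°
a = sin²(Δφ/2) + cos φ₁ cos φ₂ sin²(Δλ/2) = 0.059483
c = 2·arcsin(√a) = 0.492753 rad = 28.2327°

28.23°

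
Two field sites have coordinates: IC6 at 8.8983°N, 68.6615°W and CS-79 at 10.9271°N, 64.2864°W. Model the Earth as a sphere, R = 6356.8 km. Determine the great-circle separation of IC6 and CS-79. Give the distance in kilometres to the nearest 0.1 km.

528.5 km

Δφ = 2.0288°,  Δλ = 4.3751°
a = sin²(Δφ/2) + cos φ₁ cos φ₂ sin²(Δλ/2) = 0.001727
c = 2·arcsin(√a) = 0.083133 rad = 4.7632°
d = R·c = 6356.8 × 0.083133 = 528.5 km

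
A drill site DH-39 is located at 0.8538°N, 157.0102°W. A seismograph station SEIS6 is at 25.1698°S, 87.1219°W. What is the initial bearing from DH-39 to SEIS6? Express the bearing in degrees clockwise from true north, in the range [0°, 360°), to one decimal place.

Δλ = 69.8883°
y = sin Δλ · cos φ₂ = 0.849865
x = cos φ₁ sin φ₂ − sin φ₁ cos φ₂ cos Δλ = -0.429892
θ = atan2(y, x) = 116.8319° → 116.8319° (mod 360°)

116.8°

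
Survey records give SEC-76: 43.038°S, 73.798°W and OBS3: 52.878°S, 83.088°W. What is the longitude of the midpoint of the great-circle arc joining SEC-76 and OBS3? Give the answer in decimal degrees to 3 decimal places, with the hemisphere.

Bx = cos φ₂ cos Δλ = 0.595598,  By = cos φ₂ sin Δλ = -0.097426
φₘ = atan2(sin φ₁ + sin φ₂, √((cos φ₁ + Bx)² + By²)) = -48.05087°
λₘ = λ₁ + atan2(By, cos φ₁ + Bx) = -77.99861°

77.999°W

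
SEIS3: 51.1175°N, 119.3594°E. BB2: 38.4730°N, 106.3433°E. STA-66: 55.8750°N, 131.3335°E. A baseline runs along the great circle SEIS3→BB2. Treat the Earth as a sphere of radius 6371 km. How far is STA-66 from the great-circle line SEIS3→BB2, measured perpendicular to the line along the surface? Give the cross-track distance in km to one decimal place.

δ₁₃ = central angle SEIS3→STA-66 = 0.149187 rad  (haversine)
θ₁₃ = bearing SEIS3→STA-66 = 51.542°,  θ₁₂ = bearing SEIS3→BB2 = 220.944°
dₓₜ = R·arcsin(sin δ₁₃ · sin(θ₁₃ − θ₁₂)) = 6371·arcsin(0.14863·sin(-169.402°)) = -174.185 km
|dₓₜ| = 174.185 km

174.2 km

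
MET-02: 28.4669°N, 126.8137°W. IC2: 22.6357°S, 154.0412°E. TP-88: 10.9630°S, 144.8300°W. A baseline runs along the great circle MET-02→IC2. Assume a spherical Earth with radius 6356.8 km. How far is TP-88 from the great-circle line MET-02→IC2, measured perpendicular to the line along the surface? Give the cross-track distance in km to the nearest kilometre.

δ₁₃ = central angle MET-02→TP-88 = 0.752349 rad  (haversine)
θ₁₃ = bearing MET-02→TP-88 = 206.381°,  θ₁₂ = bearing MET-02→IC2 = 245.078°
dₓₜ = R·arcsin(sin δ₁₃ · sin(θ₁₃ − θ₁₂)) = 6356.8·arcsin(0.68336·sin(-38.697°)) = -2806.084 km
|dₓₜ| = 2806.084 km

2806 km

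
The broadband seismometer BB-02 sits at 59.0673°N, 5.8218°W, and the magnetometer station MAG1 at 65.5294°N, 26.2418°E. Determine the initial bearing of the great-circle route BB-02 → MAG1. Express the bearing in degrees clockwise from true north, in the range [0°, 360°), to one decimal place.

Δλ = 32.0636°
y = sin Δλ · cos φ₂ = 0.219896
x = cos φ₁ sin φ₂ − sin φ₁ cos φ₂ cos Δλ = 0.166745
θ = atan2(y, x) = 52.8273° → 52.8273° (mod 360°)

52.8°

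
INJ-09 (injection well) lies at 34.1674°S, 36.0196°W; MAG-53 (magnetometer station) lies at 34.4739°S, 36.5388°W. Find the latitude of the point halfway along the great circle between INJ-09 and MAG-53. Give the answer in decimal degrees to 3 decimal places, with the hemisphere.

34.321°S

Bx = cos φ₂ cos Δλ = 0.824350,  By = cos φ₂ sin Δλ = -0.007470
φₘ = atan2(sin φ₁ + sin φ₂, √((cos φ₁ + Bx)² + By²)) = -34.32092°
λₘ = λ₁ + atan2(By, cos φ₁ + Bx) = -36.27873°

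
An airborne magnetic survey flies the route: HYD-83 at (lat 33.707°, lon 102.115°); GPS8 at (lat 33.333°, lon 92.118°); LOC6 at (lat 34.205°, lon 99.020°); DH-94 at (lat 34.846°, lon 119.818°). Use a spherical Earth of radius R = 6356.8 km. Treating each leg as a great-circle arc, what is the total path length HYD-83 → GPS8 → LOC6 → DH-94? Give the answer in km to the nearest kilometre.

3468 km

HYD-83→GPS8: c = 0.145553 rad, d = 925.25 km
GPS8→LOC6: c = 0.101268 rad, d = 643.74 km
LOC6→DH-94: c = 0.298735 rad, d = 1899.00 km
Total = 925.25 + 643.74 + 1899.00 = 3467.99 km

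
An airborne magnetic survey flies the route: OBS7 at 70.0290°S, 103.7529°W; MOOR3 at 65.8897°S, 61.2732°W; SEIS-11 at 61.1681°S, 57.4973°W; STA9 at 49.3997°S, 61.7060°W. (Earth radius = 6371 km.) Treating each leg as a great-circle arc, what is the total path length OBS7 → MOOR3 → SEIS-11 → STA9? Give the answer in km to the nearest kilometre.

OBS7→MOOR3: c = 0.281031 rad, d = 1790.45 km
MOOR3→SEIS-11: c = 0.087449 rad, d = 557.14 km
SEIS-11→STA9: c = 0.209506 rad, d = 1334.76 km
Total = 1790.45 + 557.14 + 1334.76 = 3682.35 km

3682 km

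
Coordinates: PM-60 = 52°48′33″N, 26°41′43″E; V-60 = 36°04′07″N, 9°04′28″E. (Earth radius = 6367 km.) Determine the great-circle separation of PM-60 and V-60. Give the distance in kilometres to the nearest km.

2314 km

PM-60: φ = +52.80917°, λ = +26.69528°
V-60: φ = +36.06861°, λ = +9.07444°
Δφ = -16.7406°,  Δλ = -17.6208°
a = sin²(Δφ/2) + cos φ₁ cos φ₂ sin²(Δλ/2) = 0.032653
c = 2·arcsin(√a) = 0.363399 rad = 20.8212°
d = R·c = 6367 × 0.363399 = 2313.8 km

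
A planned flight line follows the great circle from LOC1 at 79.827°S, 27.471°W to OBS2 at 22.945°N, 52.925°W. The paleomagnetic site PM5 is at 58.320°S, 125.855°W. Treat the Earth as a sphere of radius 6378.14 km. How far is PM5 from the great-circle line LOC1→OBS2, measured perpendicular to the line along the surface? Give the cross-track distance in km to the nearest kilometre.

3841 km

δ₁₃ = central angle LOC1→PM5 = 0.602200 rad  (haversine)
θ₁₃ = bearing LOC1→PM5 = 246.522°,  θ₁₂ = bearing LOC1→OBS2 = 335.960°
dₓₜ = R·arcsin(sin δ₁₃ · sin(θ₁₃ − θ₁₂)) = 6378.14·arcsin(0.56646·sin(-89.438°)) = -3840.705 km
|dₓₜ| = 3840.705 km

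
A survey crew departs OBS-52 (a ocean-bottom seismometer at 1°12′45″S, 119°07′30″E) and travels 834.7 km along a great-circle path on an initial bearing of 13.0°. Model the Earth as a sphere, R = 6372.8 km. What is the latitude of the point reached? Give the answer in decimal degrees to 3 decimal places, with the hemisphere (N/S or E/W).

OBS-52: φ = -1.21250°, λ = +119.12500°
δ = d/R = 834.7/6372.8 = 0.130979 rad
φ₂ = arcsin(sin φ₁ cos δ + cos φ₁ sin δ cos θ)
   = arcsin(-0.02116·0.99143 + 0.99978·0.13060·0.97437) = 6.09914°
λ₂ = λ₁ + atan2(sin θ sin δ cos φ₁, cos δ − sin φ₁ sin φ₂) = 120.81816°

6.099°N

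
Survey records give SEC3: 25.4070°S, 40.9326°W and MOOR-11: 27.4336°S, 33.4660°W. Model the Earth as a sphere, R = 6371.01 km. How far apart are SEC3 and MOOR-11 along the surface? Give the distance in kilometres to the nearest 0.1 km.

776.8 km

Δφ = -2.0266°,  Δλ = 7.4666°
a = sin²(Δφ/2) + cos φ₁ cos φ₂ sin²(Δλ/2) = 0.003712
c = 2·arcsin(√a) = 0.121922 rad = 6.9856°
d = R·c = 6371.01 × 0.121922 = 776.8 km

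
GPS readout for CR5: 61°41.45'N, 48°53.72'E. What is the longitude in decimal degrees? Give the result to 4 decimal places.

48° + 53.72′/60 = 48 + 0.89533 = 48.8953°

48.8953°E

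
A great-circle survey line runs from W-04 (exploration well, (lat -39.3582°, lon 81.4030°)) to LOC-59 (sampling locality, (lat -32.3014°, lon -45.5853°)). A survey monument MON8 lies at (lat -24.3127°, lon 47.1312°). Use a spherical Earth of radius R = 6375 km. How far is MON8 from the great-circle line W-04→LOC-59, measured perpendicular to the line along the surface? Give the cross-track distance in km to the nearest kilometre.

δ₁₃ = central angle W-04→MON8 = 0.567253 rad  (haversine)
θ₁₃ = bearing W-04→MON8 = 287.240°,  θ₁₂ = bearing W-04→LOC-59 = 222.543°
dₓₜ = R·arcsin(sin δ₁₃ · sin(θ₁₃ − θ₁₂)) = 6375·arcsin(0.53732·sin(64.696°)) = 3233.639 km
|dₓₜ| = 3233.639 km

3234 km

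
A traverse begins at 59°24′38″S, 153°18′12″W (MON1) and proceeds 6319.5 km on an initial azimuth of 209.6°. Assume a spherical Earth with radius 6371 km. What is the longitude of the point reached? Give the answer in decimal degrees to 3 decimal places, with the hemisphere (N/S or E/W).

MON1: φ = -59.41056°, λ = -153.30333°
δ = d/R = 6319.5/6371 = 0.991916 rad
φ₂ = arcsin(sin φ₁ cos δ + cos φ₁ sin δ cos θ)
   = arcsin(-0.86084·0.54709 + 0.50888·0.83708·-0.86949) = -57.28122°
λ₂ = λ₁ + atan2(sin θ sin δ cos φ₁, cos δ − sin φ₁ sin φ₂) = 76.59905°

76.599°E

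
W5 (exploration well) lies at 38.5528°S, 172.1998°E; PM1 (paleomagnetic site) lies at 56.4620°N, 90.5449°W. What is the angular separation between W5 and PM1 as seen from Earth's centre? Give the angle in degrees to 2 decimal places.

Δφ = 95.0148°,  Δλ = 97.2553°
a = sin²(Δφ/2) + cos φ₁ cos φ₂ sin²(Δλ/2) = 0.787022
c = 2·arcsin(√a) = 2.182234 rad = 125.0328°

125.03°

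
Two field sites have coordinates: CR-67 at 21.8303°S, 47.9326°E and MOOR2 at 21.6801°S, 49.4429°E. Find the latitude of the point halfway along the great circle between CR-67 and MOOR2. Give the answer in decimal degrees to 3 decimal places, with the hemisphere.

21.757°S

Bx = cos φ₂ cos Δλ = 0.928938,  By = cos φ₂ sin Δλ = 0.024492
φₘ = atan2(sin φ₁ + sin φ₂, √((cos φ₁ + Bx)² + By²)) = -21.75691°
λₘ = λ₁ + atan2(By, cos φ₁ + Bx) = 48.68815°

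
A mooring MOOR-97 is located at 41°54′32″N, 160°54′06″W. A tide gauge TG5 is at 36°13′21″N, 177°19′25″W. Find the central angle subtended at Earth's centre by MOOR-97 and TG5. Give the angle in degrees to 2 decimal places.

MOOR-97: φ = +41.90889°, λ = -160.90167°
TG5: φ = +36.22250°, λ = -177.32361°
Δφ = -5.6864°,  Δλ = -16.4219°
a = sin²(Δφ/2) + cos φ₁ cos φ₂ sin²(Δλ/2) = 0.014706
c = 2·arcsin(√a) = 0.243138 rad = 13.9308°

13.93°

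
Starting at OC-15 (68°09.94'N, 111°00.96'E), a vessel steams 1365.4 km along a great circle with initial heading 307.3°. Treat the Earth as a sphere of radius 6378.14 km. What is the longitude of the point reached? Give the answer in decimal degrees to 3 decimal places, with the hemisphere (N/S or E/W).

76.302°E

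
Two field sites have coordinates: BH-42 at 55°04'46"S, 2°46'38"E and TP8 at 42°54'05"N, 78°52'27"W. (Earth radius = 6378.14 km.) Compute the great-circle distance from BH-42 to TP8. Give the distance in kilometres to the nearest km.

13338 km

BH-42: φ = -55.07944°, λ = +2.77722°
TP8: φ = +42.90139°, λ = -78.87417°
Δφ = 97.9808°,  Δλ = -81.6514°
a = sin²(Δφ/2) + cos φ₁ cos φ₂ sin²(Δλ/2) = 0.748642
c = 2·arcsin(√a) = 2.091263 rad = 119.8205°
d = R·c = 6378.14 × 2.091263 = 13338.4 km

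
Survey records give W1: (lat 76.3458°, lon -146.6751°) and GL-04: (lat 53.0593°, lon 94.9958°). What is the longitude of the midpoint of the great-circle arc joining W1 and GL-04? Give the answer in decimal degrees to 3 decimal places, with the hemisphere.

118.019°E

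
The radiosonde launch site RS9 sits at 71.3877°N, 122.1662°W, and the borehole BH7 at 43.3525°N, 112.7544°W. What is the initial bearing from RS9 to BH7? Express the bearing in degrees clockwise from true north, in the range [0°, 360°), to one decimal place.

165.5°

Δλ = 9.4118°
y = sin Δλ · cos φ₂ = 0.118909
x = cos φ₁ sin φ₂ − sin φ₁ cos φ₂ cos Δλ = -0.460737
θ = atan2(y, x) = 165.5286° → 165.5286° (mod 360°)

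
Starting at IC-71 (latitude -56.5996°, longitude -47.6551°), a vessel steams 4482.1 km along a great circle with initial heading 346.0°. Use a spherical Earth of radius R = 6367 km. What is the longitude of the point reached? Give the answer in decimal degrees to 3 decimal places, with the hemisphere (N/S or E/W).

57.074°W

δ = d/R = 4482.1/6367 = 0.703958 rad
φ₂ = arcsin(sin φ₁ cos δ + cos φ₁ sin δ cos θ)
   = arcsin(-0.83484·0.76229 + 0.55049·0.64724·0.97030) = -16.89849°
λ₂ = λ₁ + atan2(sin θ sin δ cos φ₁, cos δ − sin φ₁ sin φ₂) = -57.07378°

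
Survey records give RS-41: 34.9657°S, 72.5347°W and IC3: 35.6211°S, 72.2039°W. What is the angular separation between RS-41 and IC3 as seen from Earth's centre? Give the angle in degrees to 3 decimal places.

0.709°

Δφ = -0.6554°,  Δλ = 0.3308°
a = sin²(Δφ/2) + cos φ₁ cos φ₂ sin²(Δλ/2) = 0.000038
c = 2·arcsin(√a) = 0.012372 rad = 0.7088°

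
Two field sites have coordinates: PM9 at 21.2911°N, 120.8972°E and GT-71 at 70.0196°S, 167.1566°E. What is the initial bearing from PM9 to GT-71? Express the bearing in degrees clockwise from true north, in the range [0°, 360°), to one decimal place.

Δλ = 46.2594°
y = sin Δλ · cos φ₂ = 0.246870
x = cos φ₁ sin φ₂ − sin φ₁ cos φ₂ cos Δλ = -0.961449
θ = atan2(y, x) = 165.5994° → 165.5994° (mod 360°)

165.6°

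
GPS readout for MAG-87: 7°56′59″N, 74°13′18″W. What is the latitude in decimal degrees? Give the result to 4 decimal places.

7° + 56′/60 + 59″/3600 = 7 + 0.93333 + 0.01639 = 7.9497°

7.9497°N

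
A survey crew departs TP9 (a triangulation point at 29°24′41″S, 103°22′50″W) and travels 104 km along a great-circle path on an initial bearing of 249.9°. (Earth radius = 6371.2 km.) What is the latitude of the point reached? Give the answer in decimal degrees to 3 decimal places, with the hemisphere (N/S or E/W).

TP9: φ = -29.41139°, λ = -103.38056°
δ = d/R = 104/6371.2 = 0.016323 rad
φ₂ = arcsin(sin φ₁ cos δ + cos φ₁ sin δ cos θ)
   = arcsin(-0.49108·0.99987 + 0.87112·0.01632·-0.34366) = -29.72898°
λ₂ = λ₁ + atan2(sin θ sin δ cos φ₁, cos δ − sin φ₁ sin φ₂) = -104.39199°

29.729°S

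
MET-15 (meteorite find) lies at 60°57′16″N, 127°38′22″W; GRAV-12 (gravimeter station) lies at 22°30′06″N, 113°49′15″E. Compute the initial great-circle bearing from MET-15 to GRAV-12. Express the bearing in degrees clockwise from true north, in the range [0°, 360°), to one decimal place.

MET-15: φ = +60.95444°, λ = -127.63944°
GRAV-12: φ = +22.50167°, λ = +113.82083°
Δλ = -118.5397°
y = sin Δλ · cos φ₂ = -0.811606
x = cos φ₁ sin φ₂ − sin φ₁ cos φ₂ cos Δλ = 0.571690
θ = atan2(y, x) = -54.8394° → 305.1606° (mod 360°)

305.2°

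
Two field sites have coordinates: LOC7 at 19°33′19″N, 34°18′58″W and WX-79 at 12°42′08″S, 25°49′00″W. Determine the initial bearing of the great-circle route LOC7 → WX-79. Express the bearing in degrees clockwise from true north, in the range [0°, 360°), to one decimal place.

164.8°

LOC7: φ = +19.55528°, λ = -34.31611°
WX-79: φ = -12.70222°, λ = -25.81667°
Δλ = 8.4994°
y = sin Δλ · cos φ₂ = 0.144183
x = cos φ₁ sin φ₂ − sin φ₁ cos φ₂ cos Δλ = -0.530139
θ = atan2(y, x) = 164.7852° → 164.7852° (mod 360°)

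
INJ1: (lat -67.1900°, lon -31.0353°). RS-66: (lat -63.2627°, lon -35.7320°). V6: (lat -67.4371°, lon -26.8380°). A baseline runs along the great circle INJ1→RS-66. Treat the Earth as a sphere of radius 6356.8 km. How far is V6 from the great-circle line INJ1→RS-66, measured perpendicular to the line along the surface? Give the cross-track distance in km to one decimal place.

140.4 km

δ₁₃ = central angle INJ1→V6 = 0.028576 rad  (haversine)
θ₁₃ = bearing INJ1→V6 = 100.611°,  θ₁₂ = bearing INJ1→RS-66 = 331.232°
dₓₜ = R·arcsin(sin δ₁₃ · sin(θ₁₃ − θ₁₂)) = 6356.8·arcsin(0.02857·sin(-230.621°)) = 140.402 km
|dₓₜ| = 140.402 km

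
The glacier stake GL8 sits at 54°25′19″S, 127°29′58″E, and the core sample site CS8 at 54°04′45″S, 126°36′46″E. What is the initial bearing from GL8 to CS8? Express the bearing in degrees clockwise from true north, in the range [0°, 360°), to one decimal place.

GL8: φ = -54.42194°, λ = +127.49944°
CS8: φ = -54.07917°, λ = +126.61278°
Δλ = -0.8867°
y = sin Δλ · cos φ₂ = -0.009078
x = cos φ₁ sin φ₂ − sin φ₁ cos φ₂ cos Δλ = 0.005925
θ = atan2(y, x) = -56.8679° → 303.1321° (mod 360°)

303.1°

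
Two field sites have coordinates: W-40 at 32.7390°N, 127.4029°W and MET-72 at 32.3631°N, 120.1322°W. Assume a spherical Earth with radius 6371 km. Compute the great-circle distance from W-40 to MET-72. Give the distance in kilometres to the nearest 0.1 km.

682.6 km

Δφ = -0.3759°,  Δλ = 7.2707°
a = sin²(Δφ/2) + cos φ₁ cos φ₂ sin²(Δλ/2) = 0.002867
c = 2·arcsin(√a) = 0.107143 rad = 6.1389°
d = R·c = 6371 × 0.107143 = 682.6 km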